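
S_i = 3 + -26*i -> [3, -23, -49, -75, -101]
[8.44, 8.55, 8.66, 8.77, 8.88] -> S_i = 8.44 + 0.11*i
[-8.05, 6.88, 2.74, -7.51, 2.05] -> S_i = Random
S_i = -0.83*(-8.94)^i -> [-0.83, 7.42, -66.34, 593.05, -5301.86]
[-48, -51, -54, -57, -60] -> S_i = -48 + -3*i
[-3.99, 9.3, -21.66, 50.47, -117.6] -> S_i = -3.99*(-2.33)^i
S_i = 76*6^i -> [76, 456, 2736, 16416, 98496]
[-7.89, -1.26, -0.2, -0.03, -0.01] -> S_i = -7.89*0.16^i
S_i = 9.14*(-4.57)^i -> [9.14, -41.77, 190.89, -872.36, 3986.68]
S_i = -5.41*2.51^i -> [-5.41, -13.58, -34.08, -85.55, -214.73]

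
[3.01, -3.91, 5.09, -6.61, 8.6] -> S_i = 3.01*(-1.30)^i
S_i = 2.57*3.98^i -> [2.57, 10.23, 40.71, 162.03, 644.86]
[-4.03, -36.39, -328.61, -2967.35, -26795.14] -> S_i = -4.03*9.03^i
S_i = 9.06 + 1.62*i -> [9.06, 10.68, 12.3, 13.92, 15.54]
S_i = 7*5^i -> [7, 35, 175, 875, 4375]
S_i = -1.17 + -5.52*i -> [-1.17, -6.69, -12.21, -17.73, -23.25]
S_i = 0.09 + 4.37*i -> [0.09, 4.46, 8.83, 13.2, 17.57]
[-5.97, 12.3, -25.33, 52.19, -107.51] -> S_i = -5.97*(-2.06)^i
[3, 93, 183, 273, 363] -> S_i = 3 + 90*i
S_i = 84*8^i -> [84, 672, 5376, 43008, 344064]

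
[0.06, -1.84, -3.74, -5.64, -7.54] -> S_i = 0.06 + -1.90*i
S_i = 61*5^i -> [61, 305, 1525, 7625, 38125]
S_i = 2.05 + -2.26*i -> [2.05, -0.21, -2.47, -4.73, -6.99]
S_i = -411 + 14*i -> [-411, -397, -383, -369, -355]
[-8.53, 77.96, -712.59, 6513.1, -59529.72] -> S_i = -8.53*(-9.14)^i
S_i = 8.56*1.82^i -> [8.56, 15.58, 28.35, 51.6, 93.92]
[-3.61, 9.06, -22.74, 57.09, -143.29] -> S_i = -3.61*(-2.51)^i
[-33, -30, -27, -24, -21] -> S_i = -33 + 3*i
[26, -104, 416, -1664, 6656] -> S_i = 26*-4^i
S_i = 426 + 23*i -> [426, 449, 472, 495, 518]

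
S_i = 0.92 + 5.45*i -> [0.92, 6.37, 11.82, 17.27, 22.72]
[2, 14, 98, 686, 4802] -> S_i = 2*7^i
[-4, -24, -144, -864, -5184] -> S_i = -4*6^i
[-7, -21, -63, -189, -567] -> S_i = -7*3^i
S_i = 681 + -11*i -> [681, 670, 659, 648, 637]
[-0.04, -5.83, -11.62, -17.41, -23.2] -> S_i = -0.04 + -5.79*i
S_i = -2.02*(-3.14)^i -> [-2.02, 6.34, -19.92, 62.54, -196.37]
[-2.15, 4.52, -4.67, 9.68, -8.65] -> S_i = Random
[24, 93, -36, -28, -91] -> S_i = Random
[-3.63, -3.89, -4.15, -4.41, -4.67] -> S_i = -3.63 + -0.26*i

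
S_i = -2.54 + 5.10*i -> [-2.54, 2.56, 7.66, 12.76, 17.86]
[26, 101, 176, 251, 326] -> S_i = 26 + 75*i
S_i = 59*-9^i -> [59, -531, 4779, -43011, 387099]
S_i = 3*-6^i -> [3, -18, 108, -648, 3888]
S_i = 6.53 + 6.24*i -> [6.53, 12.77, 19.01, 25.25, 31.49]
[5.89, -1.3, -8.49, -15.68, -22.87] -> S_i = 5.89 + -7.19*i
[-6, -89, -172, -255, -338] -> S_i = -6 + -83*i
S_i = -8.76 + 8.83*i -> [-8.76, 0.07, 8.9, 17.73, 26.56]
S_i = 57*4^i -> [57, 228, 912, 3648, 14592]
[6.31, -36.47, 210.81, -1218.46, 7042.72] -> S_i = 6.31*(-5.78)^i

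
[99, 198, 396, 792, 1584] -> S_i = 99*2^i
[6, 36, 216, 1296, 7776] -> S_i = 6*6^i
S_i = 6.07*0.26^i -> [6.07, 1.58, 0.41, 0.11, 0.03]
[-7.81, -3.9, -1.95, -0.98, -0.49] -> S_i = -7.81*0.50^i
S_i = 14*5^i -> [14, 70, 350, 1750, 8750]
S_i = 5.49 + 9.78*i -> [5.49, 15.27, 25.05, 34.83, 44.61]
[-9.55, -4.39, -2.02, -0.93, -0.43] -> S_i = -9.55*0.46^i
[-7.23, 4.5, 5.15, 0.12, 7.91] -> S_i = Random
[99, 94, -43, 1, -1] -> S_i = Random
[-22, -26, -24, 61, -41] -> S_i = Random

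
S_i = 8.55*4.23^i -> [8.55, 36.17, 152.98, 647.12, 2737.33]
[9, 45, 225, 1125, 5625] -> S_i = 9*5^i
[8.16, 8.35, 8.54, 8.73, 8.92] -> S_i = 8.16 + 0.19*i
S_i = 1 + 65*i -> [1, 66, 131, 196, 261]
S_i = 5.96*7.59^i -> [5.96, 45.24, 343.34, 2605.98, 19779.41]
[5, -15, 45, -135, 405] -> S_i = 5*-3^i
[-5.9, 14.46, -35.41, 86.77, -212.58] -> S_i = -5.90*(-2.45)^i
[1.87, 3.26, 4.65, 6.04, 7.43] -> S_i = 1.87 + 1.39*i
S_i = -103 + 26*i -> [-103, -77, -51, -25, 1]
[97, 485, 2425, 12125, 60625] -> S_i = 97*5^i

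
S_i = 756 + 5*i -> [756, 761, 766, 771, 776]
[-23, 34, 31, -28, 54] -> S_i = Random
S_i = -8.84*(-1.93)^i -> [-8.84, 17.06, -32.93, 63.55, -122.65]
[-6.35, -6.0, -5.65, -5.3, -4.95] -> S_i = -6.35 + 0.35*i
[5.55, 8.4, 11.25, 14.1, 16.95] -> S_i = 5.55 + 2.85*i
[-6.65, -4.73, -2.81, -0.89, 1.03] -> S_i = -6.65 + 1.92*i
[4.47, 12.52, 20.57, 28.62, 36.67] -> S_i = 4.47 + 8.05*i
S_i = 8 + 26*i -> [8, 34, 60, 86, 112]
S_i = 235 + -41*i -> [235, 194, 153, 112, 71]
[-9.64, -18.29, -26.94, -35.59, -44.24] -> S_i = -9.64 + -8.65*i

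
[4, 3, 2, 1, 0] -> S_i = 4 + -1*i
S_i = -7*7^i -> [-7, -49, -343, -2401, -16807]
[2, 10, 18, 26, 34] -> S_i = 2 + 8*i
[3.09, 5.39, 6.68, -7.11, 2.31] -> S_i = Random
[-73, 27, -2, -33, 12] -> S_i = Random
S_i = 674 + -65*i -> [674, 609, 544, 479, 414]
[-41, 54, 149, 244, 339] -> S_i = -41 + 95*i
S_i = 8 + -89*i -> [8, -81, -170, -259, -348]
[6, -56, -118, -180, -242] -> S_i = 6 + -62*i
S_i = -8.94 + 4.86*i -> [-8.94, -4.08, 0.78, 5.64, 10.5]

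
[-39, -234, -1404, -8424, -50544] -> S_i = -39*6^i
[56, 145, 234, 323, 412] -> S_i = 56 + 89*i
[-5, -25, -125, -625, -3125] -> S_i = -5*5^i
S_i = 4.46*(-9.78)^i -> [4.46, -43.62, 426.59, -4172.07, 40802.83]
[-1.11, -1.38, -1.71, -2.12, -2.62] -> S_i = -1.11*1.24^i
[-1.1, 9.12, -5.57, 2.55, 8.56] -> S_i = Random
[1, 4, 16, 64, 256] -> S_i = 1*4^i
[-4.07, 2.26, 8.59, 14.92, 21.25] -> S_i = -4.07 + 6.33*i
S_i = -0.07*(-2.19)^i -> [-0.07, 0.15, -0.34, 0.74, -1.61]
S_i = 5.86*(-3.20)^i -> [5.86, -18.75, 60.01, -192.02, 614.47]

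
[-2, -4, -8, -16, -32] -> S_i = -2*2^i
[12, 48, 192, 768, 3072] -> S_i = 12*4^i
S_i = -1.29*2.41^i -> [-1.29, -3.11, -7.49, -18.06, -43.52]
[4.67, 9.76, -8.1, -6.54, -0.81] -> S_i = Random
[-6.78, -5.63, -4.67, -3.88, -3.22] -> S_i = -6.78*0.83^i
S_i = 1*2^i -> [1, 2, 4, 8, 16]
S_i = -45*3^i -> [-45, -135, -405, -1215, -3645]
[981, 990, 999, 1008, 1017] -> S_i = 981 + 9*i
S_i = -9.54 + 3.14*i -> [-9.54, -6.4, -3.26, -0.12, 3.02]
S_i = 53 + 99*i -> [53, 152, 251, 350, 449]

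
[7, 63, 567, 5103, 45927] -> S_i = 7*9^i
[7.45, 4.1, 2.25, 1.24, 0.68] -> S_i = 7.45*0.55^i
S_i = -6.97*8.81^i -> [-6.97, -61.41, -540.98, -4766.07, -41989.09]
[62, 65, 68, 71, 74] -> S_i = 62 + 3*i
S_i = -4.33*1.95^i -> [-4.33, -8.44, -16.46, -32.11, -62.61]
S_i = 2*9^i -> [2, 18, 162, 1458, 13122]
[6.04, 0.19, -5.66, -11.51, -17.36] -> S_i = 6.04 + -5.85*i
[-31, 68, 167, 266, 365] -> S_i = -31 + 99*i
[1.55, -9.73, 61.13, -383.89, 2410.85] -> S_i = 1.55*(-6.28)^i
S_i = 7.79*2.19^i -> [7.79, 17.06, 37.36, 81.82, 179.19]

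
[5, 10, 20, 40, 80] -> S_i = 5*2^i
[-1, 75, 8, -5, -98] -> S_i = Random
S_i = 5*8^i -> [5, 40, 320, 2560, 20480]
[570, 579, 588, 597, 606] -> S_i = 570 + 9*i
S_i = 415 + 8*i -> [415, 423, 431, 439, 447]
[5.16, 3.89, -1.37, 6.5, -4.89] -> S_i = Random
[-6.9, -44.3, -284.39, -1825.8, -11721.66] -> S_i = -6.90*6.42^i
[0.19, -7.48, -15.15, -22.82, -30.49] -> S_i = 0.19 + -7.67*i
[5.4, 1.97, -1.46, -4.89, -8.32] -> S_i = 5.40 + -3.43*i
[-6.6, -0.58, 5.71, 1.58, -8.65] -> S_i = Random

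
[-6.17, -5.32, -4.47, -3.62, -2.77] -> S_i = -6.17 + 0.85*i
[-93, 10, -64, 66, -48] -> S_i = Random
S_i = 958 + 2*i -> [958, 960, 962, 964, 966]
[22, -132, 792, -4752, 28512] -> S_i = 22*-6^i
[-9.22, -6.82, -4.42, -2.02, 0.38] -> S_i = -9.22 + 2.40*i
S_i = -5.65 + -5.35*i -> [-5.65, -11.0, -16.35, -21.7, -27.05]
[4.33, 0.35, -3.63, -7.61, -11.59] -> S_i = 4.33 + -3.98*i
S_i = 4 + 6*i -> [4, 10, 16, 22, 28]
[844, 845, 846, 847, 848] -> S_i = 844 + 1*i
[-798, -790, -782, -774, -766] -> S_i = -798 + 8*i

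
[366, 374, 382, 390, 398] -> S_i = 366 + 8*i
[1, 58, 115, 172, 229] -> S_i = 1 + 57*i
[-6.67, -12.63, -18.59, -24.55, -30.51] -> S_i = -6.67 + -5.96*i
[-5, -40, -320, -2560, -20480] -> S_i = -5*8^i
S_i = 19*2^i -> [19, 38, 76, 152, 304]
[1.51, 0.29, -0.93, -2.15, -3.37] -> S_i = 1.51 + -1.22*i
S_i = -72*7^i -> [-72, -504, -3528, -24696, -172872]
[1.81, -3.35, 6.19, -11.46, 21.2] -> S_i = 1.81*(-1.85)^i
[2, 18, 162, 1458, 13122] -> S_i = 2*9^i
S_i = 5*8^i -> [5, 40, 320, 2560, 20480]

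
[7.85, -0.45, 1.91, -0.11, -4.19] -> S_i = Random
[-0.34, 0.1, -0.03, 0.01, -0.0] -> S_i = -0.34*(-0.30)^i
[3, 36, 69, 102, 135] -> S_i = 3 + 33*i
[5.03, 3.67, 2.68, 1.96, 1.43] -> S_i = 5.03*0.73^i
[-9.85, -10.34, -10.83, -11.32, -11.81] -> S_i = -9.85 + -0.49*i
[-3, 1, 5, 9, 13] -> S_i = -3 + 4*i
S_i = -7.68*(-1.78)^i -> [-7.68, 13.67, -24.33, 43.31, -77.1]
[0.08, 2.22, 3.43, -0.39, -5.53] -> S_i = Random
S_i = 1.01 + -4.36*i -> [1.01, -3.35, -7.71, -12.07, -16.43]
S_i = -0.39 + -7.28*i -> [-0.39, -7.67, -14.95, -22.23, -29.51]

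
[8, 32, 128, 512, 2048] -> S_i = 8*4^i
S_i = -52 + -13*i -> [-52, -65, -78, -91, -104]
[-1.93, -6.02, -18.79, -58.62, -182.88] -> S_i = -1.93*3.12^i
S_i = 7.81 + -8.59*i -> [7.81, -0.78, -9.37, -17.96, -26.55]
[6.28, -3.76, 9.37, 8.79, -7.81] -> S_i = Random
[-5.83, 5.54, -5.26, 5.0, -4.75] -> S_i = -5.83*(-0.95)^i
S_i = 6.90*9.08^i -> [6.9, 62.65, 568.88, 5165.43, 46902.12]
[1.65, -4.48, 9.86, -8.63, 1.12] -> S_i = Random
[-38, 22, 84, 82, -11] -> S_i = Random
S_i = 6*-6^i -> [6, -36, 216, -1296, 7776]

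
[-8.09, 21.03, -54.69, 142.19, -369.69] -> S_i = -8.09*(-2.60)^i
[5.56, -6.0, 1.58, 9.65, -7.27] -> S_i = Random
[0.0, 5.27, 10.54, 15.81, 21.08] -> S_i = -0.00 + 5.27*i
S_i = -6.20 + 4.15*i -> [-6.2, -2.05, 2.1, 6.25, 10.4]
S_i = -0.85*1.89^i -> [-0.85, -1.61, -3.04, -5.74, -10.85]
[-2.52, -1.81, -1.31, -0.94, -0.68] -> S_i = -2.52*0.72^i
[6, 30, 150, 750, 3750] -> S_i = 6*5^i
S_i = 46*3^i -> [46, 138, 414, 1242, 3726]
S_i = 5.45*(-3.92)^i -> [5.45, -21.36, 83.75, -328.29, 1286.89]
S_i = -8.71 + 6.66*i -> [-8.71, -2.05, 4.61, 11.27, 17.93]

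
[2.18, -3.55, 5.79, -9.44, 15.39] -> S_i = 2.18*(-1.63)^i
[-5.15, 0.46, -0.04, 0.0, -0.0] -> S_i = -5.15*(-0.09)^i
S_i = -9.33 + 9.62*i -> [-9.33, 0.29, 9.91, 19.53, 29.15]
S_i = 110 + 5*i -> [110, 115, 120, 125, 130]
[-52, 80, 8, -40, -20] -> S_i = Random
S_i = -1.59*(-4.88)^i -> [-1.59, 7.76, -37.86, 184.78, -901.73]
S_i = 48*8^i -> [48, 384, 3072, 24576, 196608]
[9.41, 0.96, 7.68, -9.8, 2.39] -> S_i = Random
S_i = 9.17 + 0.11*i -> [9.17, 9.28, 9.39, 9.5, 9.61]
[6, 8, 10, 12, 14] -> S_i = 6 + 2*i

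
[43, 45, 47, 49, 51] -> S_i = 43 + 2*i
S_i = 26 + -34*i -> [26, -8, -42, -76, -110]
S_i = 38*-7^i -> [38, -266, 1862, -13034, 91238]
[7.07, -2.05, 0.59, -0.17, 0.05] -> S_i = 7.07*(-0.29)^i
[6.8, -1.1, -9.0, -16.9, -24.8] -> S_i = 6.80 + -7.90*i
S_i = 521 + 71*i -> [521, 592, 663, 734, 805]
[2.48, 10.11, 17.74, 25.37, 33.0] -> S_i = 2.48 + 7.63*i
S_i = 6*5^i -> [6, 30, 150, 750, 3750]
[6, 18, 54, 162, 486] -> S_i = 6*3^i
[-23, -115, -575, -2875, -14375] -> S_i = -23*5^i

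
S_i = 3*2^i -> [3, 6, 12, 24, 48]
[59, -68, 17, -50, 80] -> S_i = Random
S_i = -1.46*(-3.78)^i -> [-1.46, 5.52, -20.86, 78.85, -298.07]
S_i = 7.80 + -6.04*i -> [7.8, 1.76, -4.28, -10.32, -16.36]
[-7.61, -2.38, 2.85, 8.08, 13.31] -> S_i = -7.61 + 5.23*i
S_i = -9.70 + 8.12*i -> [-9.7, -1.58, 6.54, 14.66, 22.78]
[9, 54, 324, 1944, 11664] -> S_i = 9*6^i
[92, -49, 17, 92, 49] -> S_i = Random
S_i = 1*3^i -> [1, 3, 9, 27, 81]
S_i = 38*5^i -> [38, 190, 950, 4750, 23750]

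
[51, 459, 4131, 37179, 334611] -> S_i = 51*9^i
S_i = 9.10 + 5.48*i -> [9.1, 14.58, 20.06, 25.54, 31.02]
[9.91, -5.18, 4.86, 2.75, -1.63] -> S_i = Random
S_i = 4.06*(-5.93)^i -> [4.06, -24.08, 142.77, -846.62, 5020.47]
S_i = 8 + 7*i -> [8, 15, 22, 29, 36]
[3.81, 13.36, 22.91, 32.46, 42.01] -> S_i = 3.81 + 9.55*i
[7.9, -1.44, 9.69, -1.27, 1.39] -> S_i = Random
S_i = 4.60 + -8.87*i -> [4.6, -4.27, -13.14, -22.01, -30.88]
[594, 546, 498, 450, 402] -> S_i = 594 + -48*i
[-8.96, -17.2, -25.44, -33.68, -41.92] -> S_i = -8.96 + -8.24*i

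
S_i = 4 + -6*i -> [4, -2, -8, -14, -20]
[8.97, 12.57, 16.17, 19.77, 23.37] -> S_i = 8.97 + 3.60*i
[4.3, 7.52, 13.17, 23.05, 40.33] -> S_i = 4.30*1.75^i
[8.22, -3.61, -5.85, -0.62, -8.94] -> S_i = Random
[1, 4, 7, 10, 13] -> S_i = 1 + 3*i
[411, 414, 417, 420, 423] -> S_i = 411 + 3*i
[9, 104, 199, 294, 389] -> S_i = 9 + 95*i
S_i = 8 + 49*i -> [8, 57, 106, 155, 204]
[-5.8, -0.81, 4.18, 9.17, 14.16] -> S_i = -5.80 + 4.99*i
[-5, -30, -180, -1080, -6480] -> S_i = -5*6^i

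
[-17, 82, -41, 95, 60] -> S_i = Random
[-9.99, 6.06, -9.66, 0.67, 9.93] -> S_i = Random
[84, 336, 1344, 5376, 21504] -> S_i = 84*4^i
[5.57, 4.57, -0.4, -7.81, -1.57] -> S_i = Random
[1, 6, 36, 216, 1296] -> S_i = 1*6^i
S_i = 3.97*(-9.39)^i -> [3.97, -37.28, 350.04, -3286.91, 30864.05]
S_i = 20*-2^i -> [20, -40, 80, -160, 320]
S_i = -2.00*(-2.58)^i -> [-2.0, 5.16, -13.31, 34.35, -88.62]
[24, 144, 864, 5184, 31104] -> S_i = 24*6^i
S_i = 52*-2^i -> [52, -104, 208, -416, 832]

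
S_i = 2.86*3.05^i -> [2.86, 8.72, 26.61, 81.15, 247.49]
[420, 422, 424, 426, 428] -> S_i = 420 + 2*i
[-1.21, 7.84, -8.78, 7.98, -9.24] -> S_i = Random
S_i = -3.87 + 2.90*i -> [-3.87, -0.97, 1.93, 4.83, 7.73]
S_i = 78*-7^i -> [78, -546, 3822, -26754, 187278]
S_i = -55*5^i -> [-55, -275, -1375, -6875, -34375]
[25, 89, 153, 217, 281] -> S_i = 25 + 64*i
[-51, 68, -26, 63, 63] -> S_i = Random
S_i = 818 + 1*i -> [818, 819, 820, 821, 822]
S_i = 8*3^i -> [8, 24, 72, 216, 648]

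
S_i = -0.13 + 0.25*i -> [-0.13, 0.12, 0.37, 0.62, 0.87]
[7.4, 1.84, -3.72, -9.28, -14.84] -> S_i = 7.40 + -5.56*i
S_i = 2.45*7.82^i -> [2.45, 19.16, 149.82, 1171.62, 9162.06]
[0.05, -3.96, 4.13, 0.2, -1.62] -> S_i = Random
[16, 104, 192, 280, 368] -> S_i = 16 + 88*i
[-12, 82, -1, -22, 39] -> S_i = Random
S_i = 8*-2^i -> [8, -16, 32, -64, 128]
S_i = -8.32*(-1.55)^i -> [-8.32, 12.9, -19.99, 30.98, -48.02]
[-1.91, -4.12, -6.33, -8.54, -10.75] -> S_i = -1.91 + -2.21*i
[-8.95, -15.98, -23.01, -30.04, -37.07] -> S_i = -8.95 + -7.03*i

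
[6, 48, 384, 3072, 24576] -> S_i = 6*8^i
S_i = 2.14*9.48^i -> [2.14, 20.29, 192.32, 1823.22, 17284.11]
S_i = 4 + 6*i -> [4, 10, 16, 22, 28]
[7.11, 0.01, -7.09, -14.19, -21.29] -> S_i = 7.11 + -7.10*i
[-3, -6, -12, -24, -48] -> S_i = -3*2^i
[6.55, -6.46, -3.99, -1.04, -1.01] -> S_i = Random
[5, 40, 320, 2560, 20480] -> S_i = 5*8^i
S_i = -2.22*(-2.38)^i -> [-2.22, 5.28, -12.57, 29.93, -71.23]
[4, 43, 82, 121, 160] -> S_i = 4 + 39*i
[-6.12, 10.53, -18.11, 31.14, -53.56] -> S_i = -6.12*(-1.72)^i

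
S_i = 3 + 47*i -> [3, 50, 97, 144, 191]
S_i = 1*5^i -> [1, 5, 25, 125, 625]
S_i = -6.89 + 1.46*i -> [-6.89, -5.43, -3.97, -2.51, -1.05]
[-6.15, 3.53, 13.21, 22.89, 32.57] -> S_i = -6.15 + 9.68*i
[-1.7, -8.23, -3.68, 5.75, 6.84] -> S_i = Random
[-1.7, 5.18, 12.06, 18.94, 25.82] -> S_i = -1.70 + 6.88*i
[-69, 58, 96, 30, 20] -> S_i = Random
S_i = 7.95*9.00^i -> [7.95, 71.55, 643.95, 5795.55, 52159.95]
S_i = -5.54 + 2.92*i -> [-5.54, -2.62, 0.3, 3.22, 6.14]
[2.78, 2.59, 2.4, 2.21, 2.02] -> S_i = 2.78 + -0.19*i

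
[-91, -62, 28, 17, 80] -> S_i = Random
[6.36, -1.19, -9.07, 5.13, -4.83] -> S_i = Random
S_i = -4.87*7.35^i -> [-4.87, -35.79, -263.09, -1933.71, -14212.76]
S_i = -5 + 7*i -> [-5, 2, 9, 16, 23]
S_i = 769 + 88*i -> [769, 857, 945, 1033, 1121]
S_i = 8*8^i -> [8, 64, 512, 4096, 32768]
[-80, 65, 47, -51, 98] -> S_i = Random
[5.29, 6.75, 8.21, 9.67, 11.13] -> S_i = 5.29 + 1.46*i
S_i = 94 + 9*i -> [94, 103, 112, 121, 130]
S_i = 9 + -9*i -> [9, 0, -9, -18, -27]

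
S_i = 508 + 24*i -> [508, 532, 556, 580, 604]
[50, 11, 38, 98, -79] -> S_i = Random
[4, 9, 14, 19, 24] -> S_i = 4 + 5*i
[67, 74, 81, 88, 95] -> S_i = 67 + 7*i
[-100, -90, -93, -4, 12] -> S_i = Random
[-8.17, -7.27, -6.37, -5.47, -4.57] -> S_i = -8.17 + 0.90*i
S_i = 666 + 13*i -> [666, 679, 692, 705, 718]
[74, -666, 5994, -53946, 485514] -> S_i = 74*-9^i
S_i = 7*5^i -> [7, 35, 175, 875, 4375]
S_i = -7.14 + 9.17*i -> [-7.14, 2.03, 11.2, 20.37, 29.54]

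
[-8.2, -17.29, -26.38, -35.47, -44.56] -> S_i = -8.20 + -9.09*i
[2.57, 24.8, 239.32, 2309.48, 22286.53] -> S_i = 2.57*9.65^i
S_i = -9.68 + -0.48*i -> [-9.68, -10.16, -10.64, -11.12, -11.6]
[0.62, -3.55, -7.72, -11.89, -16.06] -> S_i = 0.62 + -4.17*i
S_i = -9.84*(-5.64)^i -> [-9.84, 55.5, -313.01, 1765.36, -9956.61]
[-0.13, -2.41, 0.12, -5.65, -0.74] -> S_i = Random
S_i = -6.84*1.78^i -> [-6.84, -12.18, -21.67, -38.58, -68.67]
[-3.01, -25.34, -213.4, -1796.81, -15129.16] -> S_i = -3.01*8.42^i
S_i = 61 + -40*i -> [61, 21, -19, -59, -99]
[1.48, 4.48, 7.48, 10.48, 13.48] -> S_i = 1.48 + 3.00*i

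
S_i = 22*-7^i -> [22, -154, 1078, -7546, 52822]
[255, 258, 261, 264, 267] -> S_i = 255 + 3*i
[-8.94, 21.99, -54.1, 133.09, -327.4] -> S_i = -8.94*(-2.46)^i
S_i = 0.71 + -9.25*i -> [0.71, -8.54, -17.79, -27.04, -36.29]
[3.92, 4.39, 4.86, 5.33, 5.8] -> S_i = 3.92 + 0.47*i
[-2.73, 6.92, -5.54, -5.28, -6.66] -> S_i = Random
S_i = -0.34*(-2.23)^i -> [-0.34, 0.76, -1.69, 3.77, -8.41]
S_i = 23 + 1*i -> [23, 24, 25, 26, 27]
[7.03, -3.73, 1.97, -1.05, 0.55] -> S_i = 7.03*(-0.53)^i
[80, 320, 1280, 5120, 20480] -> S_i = 80*4^i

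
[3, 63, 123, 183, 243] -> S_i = 3 + 60*i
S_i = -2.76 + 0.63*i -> [-2.76, -2.13, -1.5, -0.87, -0.24]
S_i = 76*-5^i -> [76, -380, 1900, -9500, 47500]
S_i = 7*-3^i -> [7, -21, 63, -189, 567]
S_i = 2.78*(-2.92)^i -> [2.78, -8.12, 23.7, -69.21, 202.1]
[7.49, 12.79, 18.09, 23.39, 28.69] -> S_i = 7.49 + 5.30*i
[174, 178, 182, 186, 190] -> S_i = 174 + 4*i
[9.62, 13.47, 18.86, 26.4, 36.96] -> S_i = 9.62*1.40^i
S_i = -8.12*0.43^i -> [-8.12, -3.49, -1.5, -0.65, -0.28]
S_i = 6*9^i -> [6, 54, 486, 4374, 39366]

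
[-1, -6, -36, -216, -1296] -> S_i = -1*6^i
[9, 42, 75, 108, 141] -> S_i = 9 + 33*i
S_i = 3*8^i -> [3, 24, 192, 1536, 12288]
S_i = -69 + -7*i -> [-69, -76, -83, -90, -97]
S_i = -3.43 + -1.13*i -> [-3.43, -4.56, -5.69, -6.82, -7.95]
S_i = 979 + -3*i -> [979, 976, 973, 970, 967]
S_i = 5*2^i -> [5, 10, 20, 40, 80]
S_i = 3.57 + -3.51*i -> [3.57, 0.06, -3.45, -6.96, -10.47]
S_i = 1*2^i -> [1, 2, 4, 8, 16]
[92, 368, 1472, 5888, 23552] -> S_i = 92*4^i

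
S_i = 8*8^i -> [8, 64, 512, 4096, 32768]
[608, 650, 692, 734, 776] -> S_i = 608 + 42*i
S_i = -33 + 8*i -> [-33, -25, -17, -9, -1]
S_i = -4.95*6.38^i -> [-4.95, -31.58, -201.49, -1285.49, -8201.4]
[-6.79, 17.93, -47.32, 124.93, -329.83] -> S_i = -6.79*(-2.64)^i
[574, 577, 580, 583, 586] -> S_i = 574 + 3*i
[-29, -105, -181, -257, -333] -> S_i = -29 + -76*i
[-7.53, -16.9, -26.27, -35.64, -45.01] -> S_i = -7.53 + -9.37*i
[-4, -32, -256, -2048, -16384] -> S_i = -4*8^i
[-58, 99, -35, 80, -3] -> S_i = Random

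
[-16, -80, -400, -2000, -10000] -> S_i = -16*5^i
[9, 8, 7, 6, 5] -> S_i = 9 + -1*i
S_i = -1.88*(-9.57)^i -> [-1.88, 17.99, -172.18, 1647.76, -15769.05]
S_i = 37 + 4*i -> [37, 41, 45, 49, 53]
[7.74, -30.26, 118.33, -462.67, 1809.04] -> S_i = 7.74*(-3.91)^i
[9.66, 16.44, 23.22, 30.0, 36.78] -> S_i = 9.66 + 6.78*i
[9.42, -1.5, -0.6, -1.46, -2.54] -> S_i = Random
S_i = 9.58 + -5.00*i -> [9.58, 4.58, -0.42, -5.42, -10.42]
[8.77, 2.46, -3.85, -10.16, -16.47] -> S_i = 8.77 + -6.31*i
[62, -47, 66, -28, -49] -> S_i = Random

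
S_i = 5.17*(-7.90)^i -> [5.17, -40.84, 322.66, -2549.01, 20137.19]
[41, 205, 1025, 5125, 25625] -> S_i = 41*5^i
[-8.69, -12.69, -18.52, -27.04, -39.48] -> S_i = -8.69*1.46^i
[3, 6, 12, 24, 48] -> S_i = 3*2^i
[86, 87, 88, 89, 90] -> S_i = 86 + 1*i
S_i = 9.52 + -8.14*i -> [9.52, 1.38, -6.76, -14.9, -23.04]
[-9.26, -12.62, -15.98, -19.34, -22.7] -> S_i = -9.26 + -3.36*i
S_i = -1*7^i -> [-1, -7, -49, -343, -2401]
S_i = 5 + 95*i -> [5, 100, 195, 290, 385]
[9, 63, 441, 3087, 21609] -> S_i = 9*7^i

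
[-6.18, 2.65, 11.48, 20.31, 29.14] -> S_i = -6.18 + 8.83*i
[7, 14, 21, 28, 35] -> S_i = 7 + 7*i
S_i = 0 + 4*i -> [0, 4, 8, 12, 16]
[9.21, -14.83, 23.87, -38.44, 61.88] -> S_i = 9.21*(-1.61)^i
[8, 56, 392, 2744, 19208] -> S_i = 8*7^i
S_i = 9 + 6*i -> [9, 15, 21, 27, 33]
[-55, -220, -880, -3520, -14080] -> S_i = -55*4^i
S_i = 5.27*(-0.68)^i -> [5.27, -3.58, 2.44, -1.66, 1.13]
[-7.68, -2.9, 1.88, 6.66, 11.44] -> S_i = -7.68 + 4.78*i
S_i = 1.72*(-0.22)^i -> [1.72, -0.38, 0.08, -0.02, 0.0]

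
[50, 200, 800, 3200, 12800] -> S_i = 50*4^i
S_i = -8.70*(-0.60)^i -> [-8.7, 5.22, -3.13, 1.88, -1.13]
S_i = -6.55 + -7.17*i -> [-6.55, -13.72, -20.89, -28.06, -35.23]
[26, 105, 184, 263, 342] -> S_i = 26 + 79*i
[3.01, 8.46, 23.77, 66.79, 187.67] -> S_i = 3.01*2.81^i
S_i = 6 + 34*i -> [6, 40, 74, 108, 142]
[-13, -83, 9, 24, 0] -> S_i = Random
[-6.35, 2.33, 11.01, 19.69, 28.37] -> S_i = -6.35 + 8.68*i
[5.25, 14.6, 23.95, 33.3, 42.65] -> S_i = 5.25 + 9.35*i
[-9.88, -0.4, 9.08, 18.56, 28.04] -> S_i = -9.88 + 9.48*i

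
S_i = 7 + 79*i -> [7, 86, 165, 244, 323]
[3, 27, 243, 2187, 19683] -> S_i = 3*9^i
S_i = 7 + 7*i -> [7, 14, 21, 28, 35]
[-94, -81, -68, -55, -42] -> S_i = -94 + 13*i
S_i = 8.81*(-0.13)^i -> [8.81, -1.15, 0.15, -0.02, 0.0]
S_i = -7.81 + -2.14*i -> [-7.81, -9.95, -12.09, -14.23, -16.37]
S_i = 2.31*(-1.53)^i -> [2.31, -3.53, 5.41, -8.27, 12.66]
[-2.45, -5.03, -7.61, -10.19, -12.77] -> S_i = -2.45 + -2.58*i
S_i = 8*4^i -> [8, 32, 128, 512, 2048]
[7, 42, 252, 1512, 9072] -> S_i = 7*6^i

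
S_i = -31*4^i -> [-31, -124, -496, -1984, -7936]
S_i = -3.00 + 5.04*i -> [-3.0, 2.04, 7.08, 12.12, 17.16]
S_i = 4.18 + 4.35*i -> [4.18, 8.53, 12.88, 17.23, 21.58]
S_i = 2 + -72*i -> [2, -70, -142, -214, -286]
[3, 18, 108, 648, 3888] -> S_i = 3*6^i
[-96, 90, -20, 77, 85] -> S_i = Random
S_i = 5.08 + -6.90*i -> [5.08, -1.82, -8.72, -15.62, -22.52]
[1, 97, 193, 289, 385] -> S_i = 1 + 96*i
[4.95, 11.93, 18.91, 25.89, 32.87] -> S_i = 4.95 + 6.98*i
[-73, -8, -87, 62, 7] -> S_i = Random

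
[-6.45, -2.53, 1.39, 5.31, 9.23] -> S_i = -6.45 + 3.92*i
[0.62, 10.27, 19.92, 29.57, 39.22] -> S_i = 0.62 + 9.65*i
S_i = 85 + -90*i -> [85, -5, -95, -185, -275]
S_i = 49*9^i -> [49, 441, 3969, 35721, 321489]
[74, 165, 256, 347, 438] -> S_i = 74 + 91*i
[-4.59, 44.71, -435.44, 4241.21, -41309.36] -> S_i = -4.59*(-9.74)^i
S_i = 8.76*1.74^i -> [8.76, 15.24, 26.52, 46.15, 80.3]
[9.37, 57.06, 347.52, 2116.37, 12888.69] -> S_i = 9.37*6.09^i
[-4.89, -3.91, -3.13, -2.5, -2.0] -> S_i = -4.89*0.80^i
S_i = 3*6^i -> [3, 18, 108, 648, 3888]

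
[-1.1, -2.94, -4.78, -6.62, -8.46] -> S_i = -1.10 + -1.84*i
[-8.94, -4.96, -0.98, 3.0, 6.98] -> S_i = -8.94 + 3.98*i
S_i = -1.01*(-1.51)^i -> [-1.01, 1.53, -2.3, 3.48, -5.25]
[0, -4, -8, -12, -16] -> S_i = 0 + -4*i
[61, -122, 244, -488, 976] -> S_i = 61*-2^i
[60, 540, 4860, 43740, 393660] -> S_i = 60*9^i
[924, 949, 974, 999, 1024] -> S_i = 924 + 25*i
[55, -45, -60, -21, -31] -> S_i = Random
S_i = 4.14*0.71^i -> [4.14, 2.94, 2.09, 1.48, 1.05]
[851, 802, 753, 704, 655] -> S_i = 851 + -49*i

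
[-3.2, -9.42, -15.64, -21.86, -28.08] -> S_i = -3.20 + -6.22*i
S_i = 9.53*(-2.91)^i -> [9.53, -27.73, 80.7, -234.84, 683.38]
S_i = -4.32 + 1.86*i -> [-4.32, -2.46, -0.6, 1.26, 3.12]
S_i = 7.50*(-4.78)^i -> [7.5, -35.85, 171.36, -819.12, 3915.37]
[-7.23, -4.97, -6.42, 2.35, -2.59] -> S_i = Random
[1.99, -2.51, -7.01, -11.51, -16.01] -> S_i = 1.99 + -4.50*i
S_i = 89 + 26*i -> [89, 115, 141, 167, 193]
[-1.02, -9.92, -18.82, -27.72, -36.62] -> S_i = -1.02 + -8.90*i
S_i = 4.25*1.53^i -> [4.25, 6.5, 9.95, 15.22, 23.29]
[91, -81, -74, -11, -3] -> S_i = Random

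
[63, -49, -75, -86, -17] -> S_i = Random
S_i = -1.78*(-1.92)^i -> [-1.78, 3.42, -6.56, 12.6, -24.19]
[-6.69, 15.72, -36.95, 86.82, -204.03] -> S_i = -6.69*(-2.35)^i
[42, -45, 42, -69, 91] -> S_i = Random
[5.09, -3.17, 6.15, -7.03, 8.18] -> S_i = Random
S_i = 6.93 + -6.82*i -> [6.93, 0.11, -6.71, -13.53, -20.35]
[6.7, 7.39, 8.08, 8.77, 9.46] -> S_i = 6.70 + 0.69*i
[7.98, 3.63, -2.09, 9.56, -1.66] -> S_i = Random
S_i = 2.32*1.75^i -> [2.32, 4.06, 7.1, 12.43, 21.76]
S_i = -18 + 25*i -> [-18, 7, 32, 57, 82]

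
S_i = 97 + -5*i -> [97, 92, 87, 82, 77]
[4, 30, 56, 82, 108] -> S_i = 4 + 26*i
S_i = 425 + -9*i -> [425, 416, 407, 398, 389]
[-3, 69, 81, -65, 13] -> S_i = Random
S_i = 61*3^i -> [61, 183, 549, 1647, 4941]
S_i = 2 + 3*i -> [2, 5, 8, 11, 14]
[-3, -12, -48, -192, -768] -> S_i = -3*4^i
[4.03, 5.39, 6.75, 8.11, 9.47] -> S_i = 4.03 + 1.36*i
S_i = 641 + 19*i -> [641, 660, 679, 698, 717]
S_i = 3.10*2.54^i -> [3.1, 7.87, 20.0, 50.8, 129.03]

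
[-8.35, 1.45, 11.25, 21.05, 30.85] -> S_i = -8.35 + 9.80*i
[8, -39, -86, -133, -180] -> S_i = 8 + -47*i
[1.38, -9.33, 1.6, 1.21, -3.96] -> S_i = Random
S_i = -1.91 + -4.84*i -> [-1.91, -6.75, -11.59, -16.43, -21.27]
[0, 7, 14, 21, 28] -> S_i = 0 + 7*i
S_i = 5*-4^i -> [5, -20, 80, -320, 1280]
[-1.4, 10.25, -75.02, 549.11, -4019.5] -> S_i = -1.40*(-7.32)^i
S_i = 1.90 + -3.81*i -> [1.9, -1.91, -5.72, -9.53, -13.34]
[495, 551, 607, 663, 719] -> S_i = 495 + 56*i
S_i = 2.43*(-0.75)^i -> [2.43, -1.82, 1.37, -1.03, 0.77]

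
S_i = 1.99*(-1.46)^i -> [1.99, -2.91, 4.24, -6.19, 9.04]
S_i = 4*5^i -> [4, 20, 100, 500, 2500]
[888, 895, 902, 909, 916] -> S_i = 888 + 7*i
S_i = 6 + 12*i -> [6, 18, 30, 42, 54]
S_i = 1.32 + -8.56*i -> [1.32, -7.24, -15.8, -24.36, -32.92]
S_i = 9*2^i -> [9, 18, 36, 72, 144]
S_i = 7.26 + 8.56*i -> [7.26, 15.82, 24.38, 32.94, 41.5]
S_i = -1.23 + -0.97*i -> [-1.23, -2.2, -3.17, -4.14, -5.11]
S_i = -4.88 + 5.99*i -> [-4.88, 1.11, 7.1, 13.09, 19.08]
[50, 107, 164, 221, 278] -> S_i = 50 + 57*i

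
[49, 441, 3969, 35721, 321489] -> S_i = 49*9^i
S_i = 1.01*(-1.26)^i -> [1.01, -1.27, 1.6, -2.02, 2.55]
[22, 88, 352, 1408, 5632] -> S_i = 22*4^i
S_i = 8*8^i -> [8, 64, 512, 4096, 32768]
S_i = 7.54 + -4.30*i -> [7.54, 3.24, -1.06, -5.36, -9.66]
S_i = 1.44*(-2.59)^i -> [1.44, -3.73, 9.66, -25.02, 64.8]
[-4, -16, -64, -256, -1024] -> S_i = -4*4^i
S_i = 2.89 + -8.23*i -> [2.89, -5.34, -13.57, -21.8, -30.03]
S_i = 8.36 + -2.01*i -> [8.36, 6.35, 4.34, 2.33, 0.32]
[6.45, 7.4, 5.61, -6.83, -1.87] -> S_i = Random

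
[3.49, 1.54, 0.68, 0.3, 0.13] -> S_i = 3.49*0.44^i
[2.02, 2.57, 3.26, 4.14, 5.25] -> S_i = 2.02*1.27^i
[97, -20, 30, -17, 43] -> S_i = Random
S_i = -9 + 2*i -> [-9, -7, -5, -3, -1]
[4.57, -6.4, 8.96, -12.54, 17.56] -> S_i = 4.57*(-1.40)^i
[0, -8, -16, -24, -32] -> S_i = 0 + -8*i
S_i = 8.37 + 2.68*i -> [8.37, 11.05, 13.73, 16.41, 19.09]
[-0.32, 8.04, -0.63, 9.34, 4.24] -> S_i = Random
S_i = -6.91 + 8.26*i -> [-6.91, 1.35, 9.61, 17.87, 26.13]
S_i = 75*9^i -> [75, 675, 6075, 54675, 492075]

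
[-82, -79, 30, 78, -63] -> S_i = Random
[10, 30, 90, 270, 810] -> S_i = 10*3^i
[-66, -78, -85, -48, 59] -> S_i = Random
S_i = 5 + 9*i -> [5, 14, 23, 32, 41]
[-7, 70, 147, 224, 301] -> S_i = -7 + 77*i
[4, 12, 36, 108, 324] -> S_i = 4*3^i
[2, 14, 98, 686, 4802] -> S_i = 2*7^i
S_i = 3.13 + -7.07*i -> [3.13, -3.94, -11.01, -18.08, -25.15]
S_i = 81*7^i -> [81, 567, 3969, 27783, 194481]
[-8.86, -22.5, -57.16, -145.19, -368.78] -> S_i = -8.86*2.54^i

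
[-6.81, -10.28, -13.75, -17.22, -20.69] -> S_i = -6.81 + -3.47*i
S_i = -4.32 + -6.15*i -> [-4.32, -10.47, -16.62, -22.77, -28.92]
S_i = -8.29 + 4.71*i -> [-8.29, -3.58, 1.13, 5.84, 10.55]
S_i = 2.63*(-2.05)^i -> [2.63, -5.39, 11.05, -22.66, 46.45]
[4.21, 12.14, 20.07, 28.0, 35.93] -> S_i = 4.21 + 7.93*i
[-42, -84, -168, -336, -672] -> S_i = -42*2^i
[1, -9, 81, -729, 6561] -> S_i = 1*-9^i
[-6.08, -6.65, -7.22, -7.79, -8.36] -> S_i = -6.08 + -0.57*i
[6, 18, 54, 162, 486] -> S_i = 6*3^i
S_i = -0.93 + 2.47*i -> [-0.93, 1.54, 4.01, 6.48, 8.95]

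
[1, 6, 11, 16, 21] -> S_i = 1 + 5*i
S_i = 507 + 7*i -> [507, 514, 521, 528, 535]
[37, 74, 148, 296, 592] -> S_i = 37*2^i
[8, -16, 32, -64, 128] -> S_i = 8*-2^i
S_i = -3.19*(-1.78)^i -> [-3.19, 5.68, -10.11, 17.99, -32.02]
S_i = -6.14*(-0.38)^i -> [-6.14, 2.33, -0.89, 0.34, -0.13]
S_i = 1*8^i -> [1, 8, 64, 512, 4096]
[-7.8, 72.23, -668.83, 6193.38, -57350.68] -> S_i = -7.80*(-9.26)^i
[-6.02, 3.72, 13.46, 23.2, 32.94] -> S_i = -6.02 + 9.74*i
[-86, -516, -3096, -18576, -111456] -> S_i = -86*6^i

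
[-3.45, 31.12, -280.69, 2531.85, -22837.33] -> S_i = -3.45*(-9.02)^i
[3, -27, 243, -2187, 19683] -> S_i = 3*-9^i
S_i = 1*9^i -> [1, 9, 81, 729, 6561]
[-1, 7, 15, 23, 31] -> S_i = -1 + 8*i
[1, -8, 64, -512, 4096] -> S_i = 1*-8^i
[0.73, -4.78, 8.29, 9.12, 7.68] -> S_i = Random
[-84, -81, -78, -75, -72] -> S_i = -84 + 3*i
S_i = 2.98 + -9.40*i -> [2.98, -6.42, -15.82, -25.22, -34.62]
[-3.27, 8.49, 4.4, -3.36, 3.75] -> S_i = Random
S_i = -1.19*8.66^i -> [-1.19, -10.31, -89.24, -772.86, -6692.96]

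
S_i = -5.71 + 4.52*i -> [-5.71, -1.19, 3.33, 7.85, 12.37]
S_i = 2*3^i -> [2, 6, 18, 54, 162]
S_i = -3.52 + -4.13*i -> [-3.52, -7.65, -11.78, -15.91, -20.04]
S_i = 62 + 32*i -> [62, 94, 126, 158, 190]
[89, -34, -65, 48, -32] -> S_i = Random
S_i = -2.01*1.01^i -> [-2.01, -2.03, -2.05, -2.07, -2.09]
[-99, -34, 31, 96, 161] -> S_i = -99 + 65*i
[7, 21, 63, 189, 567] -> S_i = 7*3^i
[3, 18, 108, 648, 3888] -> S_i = 3*6^i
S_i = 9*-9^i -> [9, -81, 729, -6561, 59049]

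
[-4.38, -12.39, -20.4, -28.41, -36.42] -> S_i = -4.38 + -8.01*i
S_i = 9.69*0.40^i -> [9.69, 3.88, 1.55, 0.62, 0.25]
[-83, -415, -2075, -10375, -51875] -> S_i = -83*5^i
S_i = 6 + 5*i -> [6, 11, 16, 21, 26]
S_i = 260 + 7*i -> [260, 267, 274, 281, 288]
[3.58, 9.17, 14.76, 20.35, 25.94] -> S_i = 3.58 + 5.59*i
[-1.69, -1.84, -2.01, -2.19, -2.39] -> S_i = -1.69*1.09^i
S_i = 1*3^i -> [1, 3, 9, 27, 81]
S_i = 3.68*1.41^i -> [3.68, 5.19, 7.32, 10.32, 14.55]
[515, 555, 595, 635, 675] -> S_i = 515 + 40*i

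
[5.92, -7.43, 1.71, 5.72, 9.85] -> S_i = Random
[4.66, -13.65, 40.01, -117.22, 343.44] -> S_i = 4.66*(-2.93)^i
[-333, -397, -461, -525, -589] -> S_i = -333 + -64*i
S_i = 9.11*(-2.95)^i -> [9.11, -26.87, 79.28, -233.88, 689.93]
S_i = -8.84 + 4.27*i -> [-8.84, -4.57, -0.3, 3.97, 8.24]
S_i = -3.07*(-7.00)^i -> [-3.07, 21.49, -150.43, 1053.01, -7371.07]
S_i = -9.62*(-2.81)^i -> [-9.62, 27.03, -75.96, 213.45, -599.79]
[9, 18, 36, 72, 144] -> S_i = 9*2^i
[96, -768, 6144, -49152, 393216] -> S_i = 96*-8^i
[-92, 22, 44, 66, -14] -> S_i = Random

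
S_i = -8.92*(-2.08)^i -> [-8.92, 18.55, -38.59, 80.27, -166.96]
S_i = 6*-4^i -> [6, -24, 96, -384, 1536]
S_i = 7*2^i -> [7, 14, 28, 56, 112]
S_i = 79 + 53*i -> [79, 132, 185, 238, 291]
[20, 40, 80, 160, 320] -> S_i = 20*2^i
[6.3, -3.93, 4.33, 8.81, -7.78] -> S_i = Random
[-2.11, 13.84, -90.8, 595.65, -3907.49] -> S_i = -2.11*(-6.56)^i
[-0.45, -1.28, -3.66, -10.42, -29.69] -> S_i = -0.45*2.85^i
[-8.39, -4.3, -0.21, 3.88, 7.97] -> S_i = -8.39 + 4.09*i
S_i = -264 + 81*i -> [-264, -183, -102, -21, 60]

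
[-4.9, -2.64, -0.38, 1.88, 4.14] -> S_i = -4.90 + 2.26*i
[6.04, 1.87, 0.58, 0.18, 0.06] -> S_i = 6.04*0.31^i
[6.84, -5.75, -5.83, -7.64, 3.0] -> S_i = Random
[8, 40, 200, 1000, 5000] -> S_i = 8*5^i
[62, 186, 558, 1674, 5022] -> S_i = 62*3^i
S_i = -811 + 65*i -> [-811, -746, -681, -616, -551]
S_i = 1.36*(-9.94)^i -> [1.36, -13.52, 134.37, -1335.67, 13276.53]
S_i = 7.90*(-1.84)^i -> [7.9, -14.54, 26.75, -49.21, 90.55]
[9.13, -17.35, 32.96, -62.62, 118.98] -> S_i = 9.13*(-1.90)^i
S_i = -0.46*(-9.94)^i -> [-0.46, 4.57, -45.45, 451.77, -4490.59]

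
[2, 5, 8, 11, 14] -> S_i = 2 + 3*i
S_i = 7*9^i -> [7, 63, 567, 5103, 45927]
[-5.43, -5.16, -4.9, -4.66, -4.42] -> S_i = -5.43*0.95^i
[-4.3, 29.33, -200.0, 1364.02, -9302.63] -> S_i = -4.30*(-6.82)^i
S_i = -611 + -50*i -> [-611, -661, -711, -761, -811]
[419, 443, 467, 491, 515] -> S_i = 419 + 24*i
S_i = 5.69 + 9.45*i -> [5.69, 15.14, 24.59, 34.04, 43.49]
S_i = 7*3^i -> [7, 21, 63, 189, 567]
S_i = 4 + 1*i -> [4, 5, 6, 7, 8]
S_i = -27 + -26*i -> [-27, -53, -79, -105, -131]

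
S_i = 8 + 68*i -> [8, 76, 144, 212, 280]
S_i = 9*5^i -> [9, 45, 225, 1125, 5625]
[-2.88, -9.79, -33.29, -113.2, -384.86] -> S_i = -2.88*3.40^i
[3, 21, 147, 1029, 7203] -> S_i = 3*7^i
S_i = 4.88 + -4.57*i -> [4.88, 0.31, -4.26, -8.83, -13.4]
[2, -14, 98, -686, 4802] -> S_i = 2*-7^i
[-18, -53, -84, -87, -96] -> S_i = Random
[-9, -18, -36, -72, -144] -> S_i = -9*2^i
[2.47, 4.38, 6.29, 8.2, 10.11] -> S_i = 2.47 + 1.91*i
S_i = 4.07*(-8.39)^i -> [4.07, -34.15, 286.5, -2403.7, 20167.04]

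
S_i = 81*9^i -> [81, 729, 6561, 59049, 531441]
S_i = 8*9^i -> [8, 72, 648, 5832, 52488]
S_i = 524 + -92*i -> [524, 432, 340, 248, 156]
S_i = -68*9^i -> [-68, -612, -5508, -49572, -446148]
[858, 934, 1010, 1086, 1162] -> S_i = 858 + 76*i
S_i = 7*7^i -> [7, 49, 343, 2401, 16807]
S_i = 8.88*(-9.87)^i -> [8.88, -87.65, 865.06, -8538.16, 84271.67]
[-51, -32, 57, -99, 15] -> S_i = Random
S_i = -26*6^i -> [-26, -156, -936, -5616, -33696]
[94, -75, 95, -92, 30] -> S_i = Random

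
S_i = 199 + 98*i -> [199, 297, 395, 493, 591]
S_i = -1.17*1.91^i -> [-1.17, -2.23, -4.27, -8.15, -15.57]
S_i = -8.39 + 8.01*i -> [-8.39, -0.38, 7.63, 15.64, 23.65]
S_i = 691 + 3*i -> [691, 694, 697, 700, 703]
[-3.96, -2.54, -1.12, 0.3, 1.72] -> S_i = -3.96 + 1.42*i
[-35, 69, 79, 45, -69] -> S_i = Random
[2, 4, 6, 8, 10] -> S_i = 2 + 2*i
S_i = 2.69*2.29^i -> [2.69, 6.16, 14.11, 32.3, 73.98]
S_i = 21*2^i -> [21, 42, 84, 168, 336]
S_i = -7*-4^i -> [-7, 28, -112, 448, -1792]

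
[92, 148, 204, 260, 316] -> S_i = 92 + 56*i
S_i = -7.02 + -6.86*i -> [-7.02, -13.88, -20.74, -27.6, -34.46]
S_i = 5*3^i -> [5, 15, 45, 135, 405]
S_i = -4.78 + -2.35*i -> [-4.78, -7.13, -9.48, -11.83, -14.18]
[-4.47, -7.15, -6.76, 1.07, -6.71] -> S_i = Random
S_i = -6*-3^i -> [-6, 18, -54, 162, -486]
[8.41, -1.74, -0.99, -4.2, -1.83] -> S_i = Random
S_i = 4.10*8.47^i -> [4.1, 34.73, 294.14, 2491.35, 21101.7]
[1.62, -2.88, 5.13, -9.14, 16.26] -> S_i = 1.62*(-1.78)^i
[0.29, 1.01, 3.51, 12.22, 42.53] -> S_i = 0.29*3.48^i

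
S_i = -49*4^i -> [-49, -196, -784, -3136, -12544]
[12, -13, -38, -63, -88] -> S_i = 12 + -25*i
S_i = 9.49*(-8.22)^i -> [9.49, -78.01, 641.22, -5270.86, 43326.49]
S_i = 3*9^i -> [3, 27, 243, 2187, 19683]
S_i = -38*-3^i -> [-38, 114, -342, 1026, -3078]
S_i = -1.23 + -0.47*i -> [-1.23, -1.7, -2.17, -2.64, -3.11]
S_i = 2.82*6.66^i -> [2.82, 18.78, 125.08, 833.05, 5548.12]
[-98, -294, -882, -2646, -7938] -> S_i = -98*3^i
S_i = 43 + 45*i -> [43, 88, 133, 178, 223]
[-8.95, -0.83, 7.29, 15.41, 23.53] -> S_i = -8.95 + 8.12*i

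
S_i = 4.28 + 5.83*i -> [4.28, 10.11, 15.94, 21.77, 27.6]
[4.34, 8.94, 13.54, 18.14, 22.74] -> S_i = 4.34 + 4.60*i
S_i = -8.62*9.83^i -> [-8.62, -84.73, -832.94, -8187.81, -80486.18]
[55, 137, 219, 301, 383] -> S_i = 55 + 82*i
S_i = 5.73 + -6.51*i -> [5.73, -0.78, -7.29, -13.8, -20.31]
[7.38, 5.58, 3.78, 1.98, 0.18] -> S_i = 7.38 + -1.80*i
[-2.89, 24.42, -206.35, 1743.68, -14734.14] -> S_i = -2.89*(-8.45)^i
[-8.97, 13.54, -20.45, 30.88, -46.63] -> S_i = -8.97*(-1.51)^i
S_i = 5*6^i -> [5, 30, 180, 1080, 6480]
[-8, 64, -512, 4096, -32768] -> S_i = -8*-8^i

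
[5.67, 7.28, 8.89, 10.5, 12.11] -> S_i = 5.67 + 1.61*i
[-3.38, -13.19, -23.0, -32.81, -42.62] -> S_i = -3.38 + -9.81*i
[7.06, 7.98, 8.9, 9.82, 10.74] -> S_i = 7.06 + 0.92*i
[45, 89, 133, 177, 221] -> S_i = 45 + 44*i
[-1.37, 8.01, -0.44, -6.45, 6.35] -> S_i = Random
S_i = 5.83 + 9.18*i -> [5.83, 15.01, 24.19, 33.37, 42.55]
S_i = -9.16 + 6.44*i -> [-9.16, -2.72, 3.72, 10.16, 16.6]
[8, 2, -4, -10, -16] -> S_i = 8 + -6*i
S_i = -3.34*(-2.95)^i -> [-3.34, 9.85, -29.07, 85.75, -252.95]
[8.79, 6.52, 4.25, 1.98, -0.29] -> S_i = 8.79 + -2.27*i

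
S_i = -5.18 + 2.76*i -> [-5.18, -2.42, 0.34, 3.1, 5.86]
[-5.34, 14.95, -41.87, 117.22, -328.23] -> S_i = -5.34*(-2.80)^i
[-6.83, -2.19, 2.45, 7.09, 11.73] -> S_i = -6.83 + 4.64*i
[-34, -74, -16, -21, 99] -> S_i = Random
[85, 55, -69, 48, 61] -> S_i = Random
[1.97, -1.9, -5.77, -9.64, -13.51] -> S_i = 1.97 + -3.87*i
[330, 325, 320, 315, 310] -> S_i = 330 + -5*i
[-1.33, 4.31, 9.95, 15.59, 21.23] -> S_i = -1.33 + 5.64*i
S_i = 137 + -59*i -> [137, 78, 19, -40, -99]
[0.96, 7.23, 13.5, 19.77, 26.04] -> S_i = 0.96 + 6.27*i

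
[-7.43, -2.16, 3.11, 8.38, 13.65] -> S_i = -7.43 + 5.27*i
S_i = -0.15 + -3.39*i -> [-0.15, -3.54, -6.93, -10.32, -13.71]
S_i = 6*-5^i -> [6, -30, 150, -750, 3750]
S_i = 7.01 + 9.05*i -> [7.01, 16.06, 25.11, 34.16, 43.21]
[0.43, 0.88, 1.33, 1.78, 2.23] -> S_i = 0.43 + 0.45*i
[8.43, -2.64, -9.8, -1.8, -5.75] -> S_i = Random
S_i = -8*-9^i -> [-8, 72, -648, 5832, -52488]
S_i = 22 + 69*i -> [22, 91, 160, 229, 298]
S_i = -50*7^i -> [-50, -350, -2450, -17150, -120050]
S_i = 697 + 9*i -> [697, 706, 715, 724, 733]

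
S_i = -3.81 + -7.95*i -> [-3.81, -11.76, -19.71, -27.66, -35.61]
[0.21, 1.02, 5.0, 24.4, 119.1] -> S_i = 0.21*4.88^i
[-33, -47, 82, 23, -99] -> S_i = Random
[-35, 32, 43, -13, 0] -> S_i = Random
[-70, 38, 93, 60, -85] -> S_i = Random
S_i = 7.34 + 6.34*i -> [7.34, 13.68, 20.02, 26.36, 32.7]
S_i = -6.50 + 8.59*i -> [-6.5, 2.09, 10.68, 19.27, 27.86]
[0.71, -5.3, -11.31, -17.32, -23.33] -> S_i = 0.71 + -6.01*i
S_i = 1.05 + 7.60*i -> [1.05, 8.65, 16.25, 23.85, 31.45]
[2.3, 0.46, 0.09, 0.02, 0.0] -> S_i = 2.30*0.20^i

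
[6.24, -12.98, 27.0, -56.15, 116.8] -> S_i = 6.24*(-2.08)^i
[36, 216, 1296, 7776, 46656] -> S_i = 36*6^i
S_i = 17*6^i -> [17, 102, 612, 3672, 22032]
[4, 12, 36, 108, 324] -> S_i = 4*3^i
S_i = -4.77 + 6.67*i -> [-4.77, 1.9, 8.57, 15.24, 21.91]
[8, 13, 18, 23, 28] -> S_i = 8 + 5*i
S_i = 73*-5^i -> [73, -365, 1825, -9125, 45625]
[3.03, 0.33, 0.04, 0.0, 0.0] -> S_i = 3.03*0.11^i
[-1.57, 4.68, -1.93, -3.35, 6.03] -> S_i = Random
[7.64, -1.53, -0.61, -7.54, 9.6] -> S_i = Random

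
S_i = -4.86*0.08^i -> [-4.86, -0.39, -0.03, -0.0, -0.0]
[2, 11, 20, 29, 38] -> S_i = 2 + 9*i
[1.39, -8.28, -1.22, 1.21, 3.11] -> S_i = Random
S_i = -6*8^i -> [-6, -48, -384, -3072, -24576]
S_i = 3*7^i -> [3, 21, 147, 1029, 7203]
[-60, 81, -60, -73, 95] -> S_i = Random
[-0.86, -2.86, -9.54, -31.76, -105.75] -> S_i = -0.86*3.33^i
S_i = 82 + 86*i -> [82, 168, 254, 340, 426]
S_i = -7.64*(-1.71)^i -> [-7.64, 13.06, -22.34, 38.2, -65.32]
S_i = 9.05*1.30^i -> [9.05, 11.76, 15.29, 19.88, 25.85]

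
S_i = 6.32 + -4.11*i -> [6.32, 2.21, -1.9, -6.01, -10.12]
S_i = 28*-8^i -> [28, -224, 1792, -14336, 114688]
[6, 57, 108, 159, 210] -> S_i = 6 + 51*i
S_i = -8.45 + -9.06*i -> [-8.45, -17.51, -26.57, -35.63, -44.69]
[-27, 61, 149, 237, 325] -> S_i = -27 + 88*i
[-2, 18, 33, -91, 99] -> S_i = Random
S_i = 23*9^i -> [23, 207, 1863, 16767, 150903]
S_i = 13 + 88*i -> [13, 101, 189, 277, 365]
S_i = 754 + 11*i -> [754, 765, 776, 787, 798]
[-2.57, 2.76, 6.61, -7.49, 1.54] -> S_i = Random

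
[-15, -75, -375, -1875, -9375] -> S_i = -15*5^i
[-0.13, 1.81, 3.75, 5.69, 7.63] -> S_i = -0.13 + 1.94*i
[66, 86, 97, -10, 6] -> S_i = Random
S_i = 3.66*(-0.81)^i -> [3.66, -2.96, 2.4, -1.95, 1.58]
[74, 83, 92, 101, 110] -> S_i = 74 + 9*i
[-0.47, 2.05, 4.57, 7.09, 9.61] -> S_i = -0.47 + 2.52*i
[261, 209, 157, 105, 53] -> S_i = 261 + -52*i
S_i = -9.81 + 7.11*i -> [-9.81, -2.7, 4.41, 11.52, 18.63]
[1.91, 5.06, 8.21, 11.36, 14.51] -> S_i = 1.91 + 3.15*i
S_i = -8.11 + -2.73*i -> [-8.11, -10.84, -13.57, -16.3, -19.03]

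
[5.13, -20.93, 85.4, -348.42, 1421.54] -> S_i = 5.13*(-4.08)^i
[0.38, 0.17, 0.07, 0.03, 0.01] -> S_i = 0.38*0.44^i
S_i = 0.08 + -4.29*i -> [0.08, -4.21, -8.5, -12.79, -17.08]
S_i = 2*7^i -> [2, 14, 98, 686, 4802]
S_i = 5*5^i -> [5, 25, 125, 625, 3125]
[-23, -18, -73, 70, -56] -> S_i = Random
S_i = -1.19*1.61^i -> [-1.19, -1.92, -3.08, -4.97, -8.0]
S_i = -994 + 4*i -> [-994, -990, -986, -982, -978]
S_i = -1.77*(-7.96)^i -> [-1.77, 14.09, -112.15, 892.71, -7106.01]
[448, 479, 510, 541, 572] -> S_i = 448 + 31*i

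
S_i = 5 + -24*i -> [5, -19, -43, -67, -91]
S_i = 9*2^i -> [9, 18, 36, 72, 144]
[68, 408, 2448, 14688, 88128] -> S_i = 68*6^i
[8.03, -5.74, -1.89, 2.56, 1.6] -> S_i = Random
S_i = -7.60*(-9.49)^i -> [-7.6, 72.12, -684.46, 6495.49, -61642.24]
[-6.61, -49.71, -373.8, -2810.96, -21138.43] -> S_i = -6.61*7.52^i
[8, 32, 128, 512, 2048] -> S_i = 8*4^i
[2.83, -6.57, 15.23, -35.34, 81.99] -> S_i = 2.83*(-2.32)^i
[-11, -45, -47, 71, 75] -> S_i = Random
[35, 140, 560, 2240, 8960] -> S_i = 35*4^i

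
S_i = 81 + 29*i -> [81, 110, 139, 168, 197]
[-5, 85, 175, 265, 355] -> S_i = -5 + 90*i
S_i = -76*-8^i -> [-76, 608, -4864, 38912, -311296]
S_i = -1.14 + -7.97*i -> [-1.14, -9.11, -17.08, -25.05, -33.02]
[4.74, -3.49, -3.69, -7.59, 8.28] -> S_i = Random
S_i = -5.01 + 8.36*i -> [-5.01, 3.35, 11.71, 20.07, 28.43]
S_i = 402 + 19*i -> [402, 421, 440, 459, 478]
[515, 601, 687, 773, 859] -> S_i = 515 + 86*i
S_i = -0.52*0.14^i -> [-0.52, -0.07, -0.01, -0.0, -0.0]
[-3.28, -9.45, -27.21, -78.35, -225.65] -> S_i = -3.28*2.88^i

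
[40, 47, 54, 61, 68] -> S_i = 40 + 7*i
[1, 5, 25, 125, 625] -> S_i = 1*5^i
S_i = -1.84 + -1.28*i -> [-1.84, -3.12, -4.4, -5.68, -6.96]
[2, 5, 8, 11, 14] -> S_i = 2 + 3*i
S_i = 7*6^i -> [7, 42, 252, 1512, 9072]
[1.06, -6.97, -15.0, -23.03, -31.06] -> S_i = 1.06 + -8.03*i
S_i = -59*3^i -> [-59, -177, -531, -1593, -4779]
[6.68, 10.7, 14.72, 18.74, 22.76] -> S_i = 6.68 + 4.02*i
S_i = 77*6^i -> [77, 462, 2772, 16632, 99792]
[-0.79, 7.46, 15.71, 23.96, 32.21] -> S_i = -0.79 + 8.25*i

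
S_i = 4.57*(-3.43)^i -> [4.57, -15.68, 53.77, -184.42, 632.55]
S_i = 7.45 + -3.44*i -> [7.45, 4.01, 0.57, -2.87, -6.31]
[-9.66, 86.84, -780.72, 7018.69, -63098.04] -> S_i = -9.66*(-8.99)^i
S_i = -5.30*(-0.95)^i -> [-5.3, 5.03, -4.78, 4.54, -4.32]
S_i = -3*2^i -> [-3, -6, -12, -24, -48]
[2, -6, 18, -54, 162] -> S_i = 2*-3^i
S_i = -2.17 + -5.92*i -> [-2.17, -8.09, -14.01, -19.93, -25.85]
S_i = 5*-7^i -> [5, -35, 245, -1715, 12005]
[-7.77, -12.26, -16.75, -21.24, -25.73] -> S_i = -7.77 + -4.49*i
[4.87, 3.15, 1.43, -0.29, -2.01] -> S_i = 4.87 + -1.72*i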